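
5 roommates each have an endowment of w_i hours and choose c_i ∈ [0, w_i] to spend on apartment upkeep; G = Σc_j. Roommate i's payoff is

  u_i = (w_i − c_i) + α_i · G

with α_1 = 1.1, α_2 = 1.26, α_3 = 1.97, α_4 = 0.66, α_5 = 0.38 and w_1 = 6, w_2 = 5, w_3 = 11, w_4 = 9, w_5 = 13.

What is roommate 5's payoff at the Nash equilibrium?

21.36

∂u_i/∂c_i = α_i − 1, so roommate i contributes w_i if α_i > 1, else 0.
α_i > 1 for i ∈ {1, 2, 3}; NE contributions (6, 5, 11, 0, 0), G = 22.
u_5 = (13 − 0) + 0.38·22 = 21.36.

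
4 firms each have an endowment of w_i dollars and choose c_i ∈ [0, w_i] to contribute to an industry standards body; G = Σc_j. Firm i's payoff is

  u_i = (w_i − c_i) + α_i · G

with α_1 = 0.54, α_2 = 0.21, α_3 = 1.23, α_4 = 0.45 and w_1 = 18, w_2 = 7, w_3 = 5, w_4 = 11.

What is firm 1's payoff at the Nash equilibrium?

20.7

∂u_i/∂c_i = α_i − 1, so firm i contributes w_i if α_i > 1, else 0.
α_i > 1 for i ∈ {3}; NE contributions (0, 0, 5, 0), G = 5.
u_1 = (18 − 0) + 0.54·5 = 20.7.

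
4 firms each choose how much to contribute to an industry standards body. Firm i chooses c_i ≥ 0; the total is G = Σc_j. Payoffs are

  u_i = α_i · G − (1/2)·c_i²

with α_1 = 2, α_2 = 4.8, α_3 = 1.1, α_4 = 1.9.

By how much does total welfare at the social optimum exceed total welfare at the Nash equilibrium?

111.97

Firm i's FOC: ∂u_i/∂c_i = α_i − c_i = 0, so c_i* = α_i.
NE contributions = (2, 4.8, 1.1, 1.9); G = 9.8.
W^NE = (Σα)·G − ½Σα_i² = 9.8² − ½·31.86 = 80.11.
Planner sets c_i = Σα_j = 9.8 for every i, so G^SO = 4·9.8 = 39.2.
W^SO = (Σα)·G^SO − ½·4·(Σα)² = (4/2)·9.8² = 192.08.
Deadweight loss = W^SO − W^NE = 111.97.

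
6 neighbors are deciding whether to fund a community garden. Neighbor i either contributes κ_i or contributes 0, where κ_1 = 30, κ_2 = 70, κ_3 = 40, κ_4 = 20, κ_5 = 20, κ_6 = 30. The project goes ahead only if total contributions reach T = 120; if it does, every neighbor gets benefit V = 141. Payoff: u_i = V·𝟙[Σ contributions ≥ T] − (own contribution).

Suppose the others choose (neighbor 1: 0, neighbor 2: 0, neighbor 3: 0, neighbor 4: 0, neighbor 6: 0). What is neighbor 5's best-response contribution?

Others' total = 0. Even contributing 20 gives 20 < 120: no benefit either way.
Best response: 0.

0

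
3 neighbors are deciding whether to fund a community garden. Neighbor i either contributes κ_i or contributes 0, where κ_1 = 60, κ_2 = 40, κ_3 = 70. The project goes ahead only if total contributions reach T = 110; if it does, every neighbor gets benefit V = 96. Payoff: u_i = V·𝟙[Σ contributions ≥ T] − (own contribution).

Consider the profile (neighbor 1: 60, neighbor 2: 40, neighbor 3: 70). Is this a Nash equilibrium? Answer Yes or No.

No

Total = 170 ≥ 110: provided.
Neighbor 1 (pledges 60, payoff 36): dropping to 0 → total 110, payoff 96. Profitable deviation.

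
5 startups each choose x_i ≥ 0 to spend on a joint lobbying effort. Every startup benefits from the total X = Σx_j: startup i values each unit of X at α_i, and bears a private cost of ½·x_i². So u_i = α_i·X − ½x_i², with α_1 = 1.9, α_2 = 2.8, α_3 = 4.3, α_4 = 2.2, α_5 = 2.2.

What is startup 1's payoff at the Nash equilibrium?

23.655

Startup i's FOC: ∂u_i/∂x_i = α_i − x_i = 0, so x_i* = α_i.
NE contributions = (1.9, 2.8, 4.3, 2.2, 2.2); X = 13.4.
u_1 = α_1·X − ½·(x_1)² = 1.9·13.4 − ½·1.9² = 23.655.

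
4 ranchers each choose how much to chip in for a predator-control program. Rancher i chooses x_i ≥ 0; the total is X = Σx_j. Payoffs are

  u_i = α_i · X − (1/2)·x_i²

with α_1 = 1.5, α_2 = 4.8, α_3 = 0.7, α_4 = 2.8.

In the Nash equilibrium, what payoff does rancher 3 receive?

Rancher i's FOC: ∂u_i/∂x_i = α_i − x_i = 0, so x_i* = α_i.
NE contributions = (1.5, 4.8, 0.7, 2.8); X = 9.8.
u_3 = α_3·X − ½·(x_3)² = 0.7·9.8 − ½·0.7² = 6.615.

6.615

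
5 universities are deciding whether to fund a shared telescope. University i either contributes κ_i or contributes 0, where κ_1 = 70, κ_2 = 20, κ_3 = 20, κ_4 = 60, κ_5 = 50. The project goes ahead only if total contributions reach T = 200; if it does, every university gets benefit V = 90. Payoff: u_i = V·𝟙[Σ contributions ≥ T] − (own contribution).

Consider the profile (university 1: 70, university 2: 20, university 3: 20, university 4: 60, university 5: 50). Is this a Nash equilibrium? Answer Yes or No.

Total = 220 ≥ 200: provided.
University 1 (pledges 70, payoff 20): dropping to 0 → total 150, payoff 0. No gain.
University 2 (pledges 20, payoff 70): dropping to 0 → total 200, payoff 90. Profitable deviation.

No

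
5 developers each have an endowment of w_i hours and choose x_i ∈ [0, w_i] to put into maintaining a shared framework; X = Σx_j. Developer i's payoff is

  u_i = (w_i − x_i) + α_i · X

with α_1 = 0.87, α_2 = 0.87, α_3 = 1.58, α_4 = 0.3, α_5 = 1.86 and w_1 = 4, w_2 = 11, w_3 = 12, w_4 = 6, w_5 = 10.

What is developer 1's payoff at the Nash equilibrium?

∂u_i/∂x_i = α_i − 1, so developer i contributes w_i if α_i > 1, else 0.
α_i > 1 for i ∈ {3, 5}; NE contributions (0, 0, 12, 0, 10), X = 22.
u_1 = (4 − 0) + 0.87·22 = 23.14.

23.14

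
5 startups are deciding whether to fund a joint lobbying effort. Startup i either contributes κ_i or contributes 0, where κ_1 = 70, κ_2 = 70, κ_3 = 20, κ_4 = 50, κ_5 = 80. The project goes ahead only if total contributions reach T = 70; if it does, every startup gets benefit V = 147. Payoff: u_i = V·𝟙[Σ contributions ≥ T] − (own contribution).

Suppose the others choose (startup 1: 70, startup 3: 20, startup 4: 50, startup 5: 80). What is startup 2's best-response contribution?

0

Others' total = 220 ≥ 70; contributing adds cost 70 for no extra benefit.
Best response: 0.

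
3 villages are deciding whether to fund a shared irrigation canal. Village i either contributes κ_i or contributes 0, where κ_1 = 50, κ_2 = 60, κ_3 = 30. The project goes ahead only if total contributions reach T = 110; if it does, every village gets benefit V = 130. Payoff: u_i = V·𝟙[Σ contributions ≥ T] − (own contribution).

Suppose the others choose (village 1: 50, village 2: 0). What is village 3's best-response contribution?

Others' total = 50. Even contributing 30 gives 80 < 110: no benefit either way.
Best response: 0.

0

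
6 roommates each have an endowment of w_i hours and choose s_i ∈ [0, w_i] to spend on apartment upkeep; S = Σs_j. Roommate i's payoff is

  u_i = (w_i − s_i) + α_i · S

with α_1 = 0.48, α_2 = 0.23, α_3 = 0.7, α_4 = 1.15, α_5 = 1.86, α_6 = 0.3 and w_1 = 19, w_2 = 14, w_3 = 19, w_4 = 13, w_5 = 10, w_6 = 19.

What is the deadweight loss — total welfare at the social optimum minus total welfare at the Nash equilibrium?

∂u_i/∂s_i = α_i − 1, so roommate i contributes w_i if α_i > 1, else 0.
α_i > 1 for i ∈ {4, 5}; NE contributions (0, 0, 0, 13, 10, 0), S = 23.
W^NE = Σw_i − S^NE + (Σα_i)·S^NE = 94 + 3.72·23 = 179.56.
Planner: ∂(Σu_j)/∂s_i = Σα_j − 1 = 3.72 > 0, so everyone contributes w_i; S^SO = 94, W^SO = 94 + 3.72·94 = 443.68.
Deadweight loss = 264.12.

264.12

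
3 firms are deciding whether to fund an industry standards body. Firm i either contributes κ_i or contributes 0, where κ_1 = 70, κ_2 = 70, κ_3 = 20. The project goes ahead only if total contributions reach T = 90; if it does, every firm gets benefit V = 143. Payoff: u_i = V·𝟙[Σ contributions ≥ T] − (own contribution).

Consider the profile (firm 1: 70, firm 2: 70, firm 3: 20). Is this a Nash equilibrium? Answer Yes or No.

Total = 160 ≥ 90: provided.
Firm 1 (pledges 70, payoff 73): dropping to 0 → total 90, payoff 143. Profitable deviation.

No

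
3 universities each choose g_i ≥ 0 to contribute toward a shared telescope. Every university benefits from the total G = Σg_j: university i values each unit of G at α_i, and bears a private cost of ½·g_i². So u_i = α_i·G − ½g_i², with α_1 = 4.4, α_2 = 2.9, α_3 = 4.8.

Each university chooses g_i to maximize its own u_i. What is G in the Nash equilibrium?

12.1

University i's FOC: ∂u_i/∂g_i = α_i − g_i = 0, so g_i* = α_i.
NE contributions = (4.4, 2.9, 4.8); G = 12.1.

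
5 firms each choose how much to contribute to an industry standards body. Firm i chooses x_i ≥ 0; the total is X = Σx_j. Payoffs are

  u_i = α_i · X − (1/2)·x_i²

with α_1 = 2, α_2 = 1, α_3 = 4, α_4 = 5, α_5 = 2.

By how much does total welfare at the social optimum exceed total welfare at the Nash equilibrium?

Firm i's FOC: ∂u_i/∂x_i = α_i − x_i = 0, so x_i* = α_i.
NE contributions = (2, 1, 4, 5, 2); X = 14.
W^NE = (Σα)·X − ½Σα_i² = 14² − ½·50 = 171.
Planner sets x_i = Σα_j = 14 for every i, so X^SO = 5·14 = 70.
W^SO = (Σα)·X^SO − ½·5·(Σα)² = (5/2)·14² = 490.
Deadweight loss = W^SO − W^NE = 319.

319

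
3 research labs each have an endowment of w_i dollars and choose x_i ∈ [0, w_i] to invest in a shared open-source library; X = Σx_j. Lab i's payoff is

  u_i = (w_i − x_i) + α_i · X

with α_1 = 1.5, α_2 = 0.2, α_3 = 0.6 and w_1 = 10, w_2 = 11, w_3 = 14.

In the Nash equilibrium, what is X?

10

∂u_i/∂x_i = α_i − 1, so lab i contributes w_i if α_i > 1, else 0.
α_i > 1 for i ∈ {1}; NE contributions (10, 0, 0), X = 10.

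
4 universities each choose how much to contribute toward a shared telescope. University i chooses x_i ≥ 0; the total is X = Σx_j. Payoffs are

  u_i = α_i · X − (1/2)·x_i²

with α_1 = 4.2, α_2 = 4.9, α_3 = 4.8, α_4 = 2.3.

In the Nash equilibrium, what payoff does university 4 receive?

University i's FOC: ∂u_i/∂x_i = α_i − x_i = 0, so x_i* = α_i.
NE contributions = (4.2, 4.9, 4.8, 2.3); X = 16.2.
u_4 = α_4·X − ½·(x_4)² = 2.3·16.2 − ½·2.3² = 34.615.

34.615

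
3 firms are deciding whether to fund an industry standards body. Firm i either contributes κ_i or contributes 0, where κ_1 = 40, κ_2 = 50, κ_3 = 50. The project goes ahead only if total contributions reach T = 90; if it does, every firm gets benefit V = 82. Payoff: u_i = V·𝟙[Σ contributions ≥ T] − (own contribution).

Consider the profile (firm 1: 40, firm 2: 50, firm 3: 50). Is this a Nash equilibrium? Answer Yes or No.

Total = 140 ≥ 90: provided.
Firm 1 (pledges 40, payoff 42): dropping to 0 → total 100, payoff 82. Profitable deviation.

No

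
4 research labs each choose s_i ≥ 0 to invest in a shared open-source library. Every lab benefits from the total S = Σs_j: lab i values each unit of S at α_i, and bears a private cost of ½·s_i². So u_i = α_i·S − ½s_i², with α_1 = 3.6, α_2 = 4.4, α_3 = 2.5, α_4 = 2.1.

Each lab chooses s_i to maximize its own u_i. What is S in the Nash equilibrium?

12.6

Lab i's FOC: ∂u_i/∂s_i = α_i − s_i = 0, so s_i* = α_i.
NE contributions = (3.6, 4.4, 2.5, 2.1); S = 12.6.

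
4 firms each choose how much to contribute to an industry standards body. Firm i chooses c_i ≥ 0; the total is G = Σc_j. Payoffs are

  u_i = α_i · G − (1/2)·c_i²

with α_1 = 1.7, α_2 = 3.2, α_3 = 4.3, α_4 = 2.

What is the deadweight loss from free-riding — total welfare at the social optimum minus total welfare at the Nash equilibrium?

143.25

Firm i's FOC: ∂u_i/∂c_i = α_i − c_i = 0, so c_i* = α_i.
NE contributions = (1.7, 3.2, 4.3, 2); G = 11.2.
W^NE = (Σα)·G − ½Σα_i² = 11.2² − ½·35.62 = 107.63.
Planner sets c_i = Σα_j = 11.2 for every i, so G^SO = 4·11.2 = 44.8.
W^SO = (Σα)·G^SO − ½·4·(Σα)² = (4/2)·11.2² = 250.88.
Deadweight loss = W^SO − W^NE = 143.25.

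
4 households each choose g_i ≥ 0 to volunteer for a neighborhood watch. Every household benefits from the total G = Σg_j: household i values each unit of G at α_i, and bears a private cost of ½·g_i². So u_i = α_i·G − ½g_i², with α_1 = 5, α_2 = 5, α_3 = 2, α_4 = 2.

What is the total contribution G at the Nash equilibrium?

14

Household i's FOC: ∂u_i/∂g_i = α_i − g_i = 0, so g_i* = α_i.
NE contributions = (5, 5, 2, 2); G = 14.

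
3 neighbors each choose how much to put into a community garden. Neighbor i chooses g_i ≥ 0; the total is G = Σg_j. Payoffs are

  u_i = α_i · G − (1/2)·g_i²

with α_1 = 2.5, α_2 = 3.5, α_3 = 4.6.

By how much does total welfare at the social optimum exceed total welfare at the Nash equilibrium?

Neighbor i's FOC: ∂u_i/∂g_i = α_i − g_i = 0, so g_i* = α_i.
NE contributions = (2.5, 3.5, 4.6); G = 10.6.
W^NE = (Σα)·G − ½Σα_i² = 10.6² − ½·39.66 = 92.53.
Planner sets g_i = Σα_j = 10.6 for every i, so G^SO = 3·10.6 = 31.8.
W^SO = (Σα)·G^SO − ½·3·(Σα)² = (3/2)·10.6² = 168.54.
Deadweight loss = W^SO − W^NE = 76.01.

76.01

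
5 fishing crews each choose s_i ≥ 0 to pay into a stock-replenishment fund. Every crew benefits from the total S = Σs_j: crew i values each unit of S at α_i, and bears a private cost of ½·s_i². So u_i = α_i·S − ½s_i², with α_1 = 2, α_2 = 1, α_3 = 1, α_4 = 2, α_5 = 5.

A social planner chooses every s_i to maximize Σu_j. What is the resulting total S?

Planner FOC: ∂(Σu_j)/∂s_i = (Σα_j) − s_i = 0, so s_i^SO = Σα_j = 11 for every i; S^SO = 55.

55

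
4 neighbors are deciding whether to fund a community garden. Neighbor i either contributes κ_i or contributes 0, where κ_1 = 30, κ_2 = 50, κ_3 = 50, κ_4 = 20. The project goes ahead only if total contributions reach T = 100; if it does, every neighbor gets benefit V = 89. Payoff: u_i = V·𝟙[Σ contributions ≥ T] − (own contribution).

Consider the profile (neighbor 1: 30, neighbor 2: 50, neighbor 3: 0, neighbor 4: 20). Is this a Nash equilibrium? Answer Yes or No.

Total = 100 ≥ 100: provided.
Neighbor 1 (pledges 30, payoff 59): dropping to 0 → total 70, payoff 0. No gain.
Neighbor 2 (pledges 50, payoff 39): dropping to 0 → total 50, payoff 0. No gain.
Neighbor 3 (pledges 0, payoff 89): pledging 50 → total 150, payoff 39. No gain.
Neighbor 4 (pledges 20, payoff 69): dropping to 0 → total 80, payoff 0. No gain.

Yes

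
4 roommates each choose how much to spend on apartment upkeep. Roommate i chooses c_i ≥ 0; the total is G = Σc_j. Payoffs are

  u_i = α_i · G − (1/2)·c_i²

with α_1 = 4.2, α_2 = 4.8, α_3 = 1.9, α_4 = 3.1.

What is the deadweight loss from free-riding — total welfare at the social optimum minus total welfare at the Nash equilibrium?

222.95

Roommate i's FOC: ∂u_i/∂c_i = α_i − c_i = 0, so c_i* = α_i.
NE contributions = (4.2, 4.8, 1.9, 3.1); G = 14.
W^NE = (Σα)·G − ½Σα_i² = 14² − ½·53.9 = 169.05.
Planner sets c_i = Σα_j = 14 for every i, so G^SO = 4·14 = 56.
W^SO = (Σα)·G^SO − ½·4·(Σα)² = (4/2)·14² = 392.
Deadweight loss = W^SO − W^NE = 222.95.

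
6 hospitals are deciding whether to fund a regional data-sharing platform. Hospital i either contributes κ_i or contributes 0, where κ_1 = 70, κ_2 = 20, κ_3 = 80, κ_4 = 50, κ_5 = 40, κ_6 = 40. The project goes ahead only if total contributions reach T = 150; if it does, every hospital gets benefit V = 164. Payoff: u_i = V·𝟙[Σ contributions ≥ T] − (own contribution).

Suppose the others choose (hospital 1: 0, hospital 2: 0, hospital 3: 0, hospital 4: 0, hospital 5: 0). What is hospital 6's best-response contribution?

Others' total = 0. Even contributing 40 gives 40 < 150: no benefit either way.
Best response: 0.

0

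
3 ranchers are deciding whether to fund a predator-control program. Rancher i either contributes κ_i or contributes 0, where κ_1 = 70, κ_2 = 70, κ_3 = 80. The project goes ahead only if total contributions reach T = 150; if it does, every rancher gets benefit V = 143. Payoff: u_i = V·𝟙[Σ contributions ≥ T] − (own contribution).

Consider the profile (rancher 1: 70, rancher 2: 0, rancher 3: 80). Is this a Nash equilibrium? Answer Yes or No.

Total = 150 ≥ 150: provided.
Rancher 1 (pledges 70, payoff 73): dropping to 0 → total 80, payoff 0. No gain.
Rancher 2 (pledges 0, payoff 143): pledging 70 → total 220, payoff 73. No gain.
Rancher 3 (pledges 80, payoff 63): dropping to 0 → total 70, payoff 0. No gain.

Yes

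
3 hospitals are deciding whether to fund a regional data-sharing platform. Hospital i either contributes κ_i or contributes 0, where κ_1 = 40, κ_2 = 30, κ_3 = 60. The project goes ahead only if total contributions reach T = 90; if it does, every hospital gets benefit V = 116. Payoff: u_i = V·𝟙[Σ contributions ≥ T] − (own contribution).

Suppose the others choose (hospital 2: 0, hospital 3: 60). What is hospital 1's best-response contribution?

40

Others' total = 60. Contributing 40 brings total to 100 ≥ 90: gain V − κ_1 = 76.
Best response: 40.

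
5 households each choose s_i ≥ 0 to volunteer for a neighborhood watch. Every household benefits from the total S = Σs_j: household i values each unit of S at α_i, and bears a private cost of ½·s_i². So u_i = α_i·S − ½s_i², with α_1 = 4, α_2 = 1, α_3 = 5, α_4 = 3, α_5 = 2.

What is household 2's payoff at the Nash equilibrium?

14.5

Household i's FOC: ∂u_i/∂s_i = α_i − s_i = 0, so s_i* = α_i.
NE contributions = (4, 1, 5, 3, 2); S = 15.
u_2 = α_2·S − ½·(s_2)² = 1·15 − ½·1² = 14.5.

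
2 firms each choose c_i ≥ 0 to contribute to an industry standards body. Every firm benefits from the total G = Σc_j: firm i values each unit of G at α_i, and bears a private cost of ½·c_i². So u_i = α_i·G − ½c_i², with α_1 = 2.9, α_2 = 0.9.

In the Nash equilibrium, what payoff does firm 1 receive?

6.815

Firm i's FOC: ∂u_i/∂c_i = α_i − c_i = 0, so c_i* = α_i.
NE contributions = (2.9, 0.9); G = 3.8.
u_1 = α_1·G − ½·(c_1)² = 2.9·3.8 − ½·2.9² = 6.815.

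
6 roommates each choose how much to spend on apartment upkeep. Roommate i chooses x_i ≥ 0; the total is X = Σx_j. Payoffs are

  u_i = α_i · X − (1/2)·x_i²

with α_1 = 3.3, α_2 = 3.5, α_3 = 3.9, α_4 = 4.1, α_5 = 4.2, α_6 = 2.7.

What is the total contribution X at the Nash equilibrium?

21.7

Roommate i's FOC: ∂u_i/∂x_i = α_i − x_i = 0, so x_i* = α_i.
NE contributions = (3.3, 3.5, 3.9, 4.1, 4.2, 2.7); X = 21.7.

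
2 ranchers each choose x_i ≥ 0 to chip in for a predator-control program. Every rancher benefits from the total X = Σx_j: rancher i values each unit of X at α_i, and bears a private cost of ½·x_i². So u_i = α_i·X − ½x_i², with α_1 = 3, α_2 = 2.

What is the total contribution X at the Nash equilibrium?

5

Rancher i's FOC: ∂u_i/∂x_i = α_i − x_i = 0, so x_i* = α_i.
NE contributions = (3, 2); X = 5.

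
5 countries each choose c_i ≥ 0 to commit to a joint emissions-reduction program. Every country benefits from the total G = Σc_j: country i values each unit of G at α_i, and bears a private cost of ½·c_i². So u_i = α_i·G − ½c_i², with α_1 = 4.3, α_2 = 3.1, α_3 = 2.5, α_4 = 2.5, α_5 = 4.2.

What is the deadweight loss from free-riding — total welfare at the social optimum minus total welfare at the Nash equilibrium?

Country i's FOC: ∂u_i/∂c_i = α_i − c_i = 0, so c_i* = α_i.
NE contributions = (4.3, 3.1, 2.5, 2.5, 4.2); G = 16.6.
W^NE = (Σα)·G − ½Σα_i² = 16.6² − ½·58.24 = 246.44.
Planner sets c_i = Σα_j = 16.6 for every i, so G^SO = 5·16.6 = 83.
W^SO = (Σα)·G^SO − ½·5·(Σα)² = (5/2)·16.6² = 688.9.
Deadweight loss = W^SO − W^NE = 442.46.

442.46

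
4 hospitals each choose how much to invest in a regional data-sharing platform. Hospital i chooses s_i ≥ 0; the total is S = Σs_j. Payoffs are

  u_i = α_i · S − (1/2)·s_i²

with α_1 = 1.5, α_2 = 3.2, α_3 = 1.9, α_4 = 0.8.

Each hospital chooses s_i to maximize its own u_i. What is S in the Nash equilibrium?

Hospital i's FOC: ∂u_i/∂s_i = α_i − s_i = 0, so s_i* = α_i.
NE contributions = (1.5, 3.2, 1.9, 0.8); S = 7.4.

7.4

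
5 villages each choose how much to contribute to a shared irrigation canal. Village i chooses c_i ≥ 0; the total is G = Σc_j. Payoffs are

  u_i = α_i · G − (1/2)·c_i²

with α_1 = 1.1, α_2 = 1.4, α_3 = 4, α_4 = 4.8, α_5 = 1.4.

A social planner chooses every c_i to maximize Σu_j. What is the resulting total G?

Planner FOC: ∂(Σu_j)/∂c_i = (Σα_j) − c_i = 0, so c_i^SO = Σα_j = 12.7 for every i; G^SO = 63.5.

63.5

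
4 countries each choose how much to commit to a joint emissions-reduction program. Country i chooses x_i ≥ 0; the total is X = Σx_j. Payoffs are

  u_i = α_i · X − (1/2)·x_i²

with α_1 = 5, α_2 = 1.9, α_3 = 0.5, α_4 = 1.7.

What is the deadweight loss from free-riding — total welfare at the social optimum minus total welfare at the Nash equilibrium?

Country i's FOC: ∂u_i/∂x_i = α_i − x_i = 0, so x_i* = α_i.
NE contributions = (5, 1.9, 0.5, 1.7); X = 9.1.
W^NE = (Σα)·X − ½Σα_i² = 9.1² − ½·31.75 = 66.935.
Planner sets x_i = Σα_j = 9.1 for every i, so X^SO = 4·9.1 = 36.4.
W^SO = (Σα)·X^SO − ½·4·(Σα)² = (4/2)·9.1² = 165.62.
Deadweight loss = W^SO − W^NE = 98.685.

98.685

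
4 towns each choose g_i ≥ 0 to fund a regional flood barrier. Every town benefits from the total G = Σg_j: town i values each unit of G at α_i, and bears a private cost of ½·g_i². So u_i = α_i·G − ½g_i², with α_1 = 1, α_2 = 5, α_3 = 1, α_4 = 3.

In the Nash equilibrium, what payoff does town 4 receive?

25.5

Town i's FOC: ∂u_i/∂g_i = α_i − g_i = 0, so g_i* = α_i.
NE contributions = (1, 5, 1, 3); G = 10.
u_4 = α_4·G − ½·(g_4)² = 3·10 − ½·3² = 25.5.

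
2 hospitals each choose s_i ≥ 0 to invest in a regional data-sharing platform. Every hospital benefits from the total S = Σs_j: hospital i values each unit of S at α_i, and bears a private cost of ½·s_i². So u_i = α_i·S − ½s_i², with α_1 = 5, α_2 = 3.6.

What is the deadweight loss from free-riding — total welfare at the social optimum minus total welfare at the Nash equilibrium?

Hospital i's FOC: ∂u_i/∂s_i = α_i − s_i = 0, so s_i* = α_i.
NE contributions = (5, 3.6); S = 8.6.
W^NE = (Σα)·S − ½Σα_i² = 8.6² − ½·37.96 = 54.98.
Planner sets s_i = Σα_j = 8.6 for every i, so S^SO = 2·8.6 = 17.2.
W^SO = (Σα)·S^SO − ½·2·(Σα)² = (2/2)·8.6² = 73.96.
Deadweight loss = W^SO − W^NE = 18.98.

18.98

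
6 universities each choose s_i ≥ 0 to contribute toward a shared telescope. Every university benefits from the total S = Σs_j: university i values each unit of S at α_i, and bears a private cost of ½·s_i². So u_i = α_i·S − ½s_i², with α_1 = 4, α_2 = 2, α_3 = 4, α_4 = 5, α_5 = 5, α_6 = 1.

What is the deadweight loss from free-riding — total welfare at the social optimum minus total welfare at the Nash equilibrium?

925.5

University i's FOC: ∂u_i/∂s_i = α_i − s_i = 0, so s_i* = α_i.
NE contributions = (4, 2, 4, 5, 5, 1); S = 21.
W^NE = (Σα)·S − ½Σα_i² = 21² − ½·87 = 397.5.
Planner sets s_i = Σα_j = 21 for every i, so S^SO = 6·21 = 126.
W^SO = (Σα)·S^SO − ½·6·(Σα)² = (6/2)·21² = 1323.
Deadweight loss = W^SO − W^NE = 925.5.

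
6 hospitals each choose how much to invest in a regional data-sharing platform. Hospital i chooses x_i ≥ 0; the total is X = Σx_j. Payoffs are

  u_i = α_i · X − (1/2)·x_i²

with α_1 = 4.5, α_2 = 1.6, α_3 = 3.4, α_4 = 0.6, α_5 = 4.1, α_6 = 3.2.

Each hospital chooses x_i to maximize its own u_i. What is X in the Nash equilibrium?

17.4

Hospital i's FOC: ∂u_i/∂x_i = α_i − x_i = 0, so x_i* = α_i.
NE contributions = (4.5, 1.6, 3.4, 0.6, 4.1, 3.2); X = 17.4.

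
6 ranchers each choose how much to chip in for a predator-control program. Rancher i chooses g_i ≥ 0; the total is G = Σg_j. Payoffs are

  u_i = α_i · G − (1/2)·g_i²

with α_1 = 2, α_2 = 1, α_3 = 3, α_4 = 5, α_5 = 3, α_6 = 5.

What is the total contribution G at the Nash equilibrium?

Rancher i's FOC: ∂u_i/∂g_i = α_i − g_i = 0, so g_i* = α_i.
NE contributions = (2, 1, 3, 5, 3, 5); G = 19.

19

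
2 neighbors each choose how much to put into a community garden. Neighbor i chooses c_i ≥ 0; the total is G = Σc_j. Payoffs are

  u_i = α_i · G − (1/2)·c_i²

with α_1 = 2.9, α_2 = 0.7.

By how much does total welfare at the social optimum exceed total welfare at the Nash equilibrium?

Neighbor i's FOC: ∂u_i/∂c_i = α_i − c_i = 0, so c_i* = α_i.
NE contributions = (2.9, 0.7); G = 3.6.
W^NE = (Σα)·G − ½Σα_i² = 3.6² − ½·8.9 = 8.51.
Planner sets c_i = Σα_j = 3.6 for every i, so G^SO = 2·3.6 = 7.2.
W^SO = (Σα)·G^SO − ½·2·(Σα)² = (2/2)·3.6² = 12.96.
Deadweight loss = W^SO − W^NE = 4.45.

4.45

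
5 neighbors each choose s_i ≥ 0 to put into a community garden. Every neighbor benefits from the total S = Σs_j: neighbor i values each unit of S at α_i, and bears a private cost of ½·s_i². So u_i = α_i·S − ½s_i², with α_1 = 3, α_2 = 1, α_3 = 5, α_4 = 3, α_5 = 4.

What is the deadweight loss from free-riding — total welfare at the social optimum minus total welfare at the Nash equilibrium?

Neighbor i's FOC: ∂u_i/∂s_i = α_i − s_i = 0, so s_i* = α_i.
NE contributions = (3, 1, 5, 3, 4); S = 16.
W^NE = (Σα)·S − ½Σα_i² = 16² − ½·60 = 226.
Planner sets s_i = Σα_j = 16 for every i, so S^SO = 5·16 = 80.
W^SO = (Σα)·S^SO − ½·5·(Σα)² = (5/2)·16² = 640.
Deadweight loss = W^SO − W^NE = 414.

414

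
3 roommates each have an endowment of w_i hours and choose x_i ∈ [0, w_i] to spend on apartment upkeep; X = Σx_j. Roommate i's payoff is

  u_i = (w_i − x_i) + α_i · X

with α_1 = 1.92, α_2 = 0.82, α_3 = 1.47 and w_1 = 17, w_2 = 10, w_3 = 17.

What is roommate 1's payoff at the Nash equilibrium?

65.28

∂u_i/∂x_i = α_i − 1, so roommate i contributes w_i if α_i > 1, else 0.
α_i > 1 for i ∈ {1, 3}; NE contributions (17, 0, 17), X = 34.
u_1 = (17 − 17) + 1.92·34 = 65.28.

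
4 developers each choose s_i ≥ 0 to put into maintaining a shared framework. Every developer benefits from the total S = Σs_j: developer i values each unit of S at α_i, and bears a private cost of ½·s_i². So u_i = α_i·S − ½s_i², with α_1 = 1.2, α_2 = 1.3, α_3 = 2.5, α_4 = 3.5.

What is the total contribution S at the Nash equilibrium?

Developer i's FOC: ∂u_i/∂s_i = α_i − s_i = 0, so s_i* = α_i.
NE contributions = (1.2, 1.3, 2.5, 3.5); S = 8.5.

8.5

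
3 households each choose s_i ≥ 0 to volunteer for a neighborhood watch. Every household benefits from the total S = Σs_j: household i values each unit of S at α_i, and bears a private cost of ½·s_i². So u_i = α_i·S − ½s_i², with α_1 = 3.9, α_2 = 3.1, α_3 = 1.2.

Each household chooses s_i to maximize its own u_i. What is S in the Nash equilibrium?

Household i's FOC: ∂u_i/∂s_i = α_i − s_i = 0, so s_i* = α_i.
NE contributions = (3.9, 3.1, 1.2); S = 8.2.

8.2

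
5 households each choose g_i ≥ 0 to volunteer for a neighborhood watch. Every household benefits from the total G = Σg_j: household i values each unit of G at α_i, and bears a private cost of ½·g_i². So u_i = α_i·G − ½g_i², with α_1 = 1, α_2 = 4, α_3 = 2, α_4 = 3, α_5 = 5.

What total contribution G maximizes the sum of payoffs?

Planner FOC: ∂(Σu_j)/∂g_i = (Σα_j) − g_i = 0, so g_i^SO = Σα_j = 15 for every i; G^SO = 75.

75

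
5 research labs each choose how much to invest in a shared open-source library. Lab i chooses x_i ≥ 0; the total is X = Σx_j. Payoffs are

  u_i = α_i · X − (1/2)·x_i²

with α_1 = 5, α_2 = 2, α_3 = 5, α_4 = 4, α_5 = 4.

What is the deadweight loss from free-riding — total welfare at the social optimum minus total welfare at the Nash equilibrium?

643

Lab i's FOC: ∂u_i/∂x_i = α_i − x_i = 0, so x_i* = α_i.
NE contributions = (5, 2, 5, 4, 4); X = 20.
W^NE = (Σα)·X − ½Σα_i² = 20² − ½·86 = 357.
Planner sets x_i = Σα_j = 20 for every i, so X^SO = 5·20 = 100.
W^SO = (Σα)·X^SO − ½·5·(Σα)² = (5/2)·20² = 1000.
Deadweight loss = W^SO − W^NE = 643.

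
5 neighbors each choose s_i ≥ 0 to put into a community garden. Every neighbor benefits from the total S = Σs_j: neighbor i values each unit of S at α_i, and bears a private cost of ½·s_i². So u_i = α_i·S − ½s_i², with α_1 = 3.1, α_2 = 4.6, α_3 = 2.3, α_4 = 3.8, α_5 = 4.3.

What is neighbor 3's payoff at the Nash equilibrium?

38.985

Neighbor i's FOC: ∂u_i/∂s_i = α_i − s_i = 0, so s_i* = α_i.
NE contributions = (3.1, 4.6, 2.3, 3.8, 4.3); S = 18.1.
u_3 = α_3·S − ½·(s_3)² = 2.3·18.1 − ½·2.3² = 38.985.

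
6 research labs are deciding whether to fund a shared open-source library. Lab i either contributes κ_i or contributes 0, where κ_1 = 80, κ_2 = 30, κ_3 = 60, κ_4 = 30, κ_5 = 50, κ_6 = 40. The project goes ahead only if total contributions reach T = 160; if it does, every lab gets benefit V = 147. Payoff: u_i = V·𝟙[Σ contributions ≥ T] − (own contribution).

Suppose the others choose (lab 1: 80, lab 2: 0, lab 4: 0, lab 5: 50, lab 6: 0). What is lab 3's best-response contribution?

60

Others' total = 130. Contributing 60 brings total to 190 ≥ 160: gain V − κ_3 = 87.
Best response: 60.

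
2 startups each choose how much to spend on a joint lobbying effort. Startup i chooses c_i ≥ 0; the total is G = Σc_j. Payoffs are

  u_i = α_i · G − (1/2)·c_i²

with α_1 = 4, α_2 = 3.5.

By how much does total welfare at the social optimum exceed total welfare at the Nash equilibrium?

Startup i's FOC: ∂u_i/∂c_i = α_i − c_i = 0, so c_i* = α_i.
NE contributions = (4, 3.5); G = 7.5.
W^NE = (Σα)·G − ½Σα_i² = 7.5² − ½·28.25 = 42.125.
Planner sets c_i = Σα_j = 7.5 for every i, so G^SO = 2·7.5 = 15.
W^SO = (Σα)·G^SO − ½·2·(Σα)² = (2/2)·7.5² = 56.25.
Deadweight loss = W^SO − W^NE = 14.125.

14.125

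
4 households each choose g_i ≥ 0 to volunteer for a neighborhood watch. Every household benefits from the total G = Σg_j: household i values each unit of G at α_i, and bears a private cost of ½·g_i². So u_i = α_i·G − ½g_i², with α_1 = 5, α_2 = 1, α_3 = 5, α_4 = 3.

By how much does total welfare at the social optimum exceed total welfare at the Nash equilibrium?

Household i's FOC: ∂u_i/∂g_i = α_i − g_i = 0, so g_i* = α_i.
NE contributions = (5, 1, 5, 3); G = 14.
W^NE = (Σα)·G − ½Σα_i² = 14² − ½·60 = 166.
Planner sets g_i = Σα_j = 14 for every i, so G^SO = 4·14 = 56.
W^SO = (Σα)·G^SO − ½·4·(Σα)² = (4/2)·14² = 392.
Deadweight loss = W^SO − W^NE = 226.

226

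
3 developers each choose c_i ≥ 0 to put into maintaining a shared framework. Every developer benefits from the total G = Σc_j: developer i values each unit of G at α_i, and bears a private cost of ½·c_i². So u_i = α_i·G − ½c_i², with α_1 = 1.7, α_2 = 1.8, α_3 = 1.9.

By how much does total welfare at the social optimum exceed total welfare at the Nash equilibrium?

19.45

Developer i's FOC: ∂u_i/∂c_i = α_i − c_i = 0, so c_i* = α_i.
NE contributions = (1.7, 1.8, 1.9); G = 5.4.
W^NE = (Σα)·G − ½Σα_i² = 5.4² − ½·9.74 = 24.29.
Planner sets c_i = Σα_j = 5.4 for every i, so G^SO = 3·5.4 = 16.2.
W^SO = (Σα)·G^SO − ½·3·(Σα)² = (3/2)·5.4² = 43.74.
Deadweight loss = W^SO − W^NE = 19.45.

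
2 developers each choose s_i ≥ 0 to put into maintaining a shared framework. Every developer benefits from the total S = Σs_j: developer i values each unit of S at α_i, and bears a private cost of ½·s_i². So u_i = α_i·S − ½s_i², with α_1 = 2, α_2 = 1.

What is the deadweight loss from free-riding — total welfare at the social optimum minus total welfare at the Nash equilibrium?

Developer i's FOC: ∂u_i/∂s_i = α_i − s_i = 0, so s_i* = α_i.
NE contributions = (2, 1); S = 3.
W^NE = (Σα)·S − ½Σα_i² = 3² − ½·5 = 6.5.
Planner sets s_i = Σα_j = 3 for every i, so S^SO = 2·3 = 6.
W^SO = (Σα)·S^SO − ½·2·(Σα)² = (2/2)·3² = 9.
Deadweight loss = W^SO − W^NE = 2.5.

2.5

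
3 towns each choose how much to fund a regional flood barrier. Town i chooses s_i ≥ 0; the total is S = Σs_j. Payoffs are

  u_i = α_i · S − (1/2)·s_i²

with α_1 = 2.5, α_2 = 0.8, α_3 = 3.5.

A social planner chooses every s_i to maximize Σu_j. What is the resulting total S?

20.4

Planner FOC: ∂(Σu_j)/∂s_i = (Σα_j) − s_i = 0, so s_i^SO = Σα_j = 6.8 for every i; S^SO = 20.4.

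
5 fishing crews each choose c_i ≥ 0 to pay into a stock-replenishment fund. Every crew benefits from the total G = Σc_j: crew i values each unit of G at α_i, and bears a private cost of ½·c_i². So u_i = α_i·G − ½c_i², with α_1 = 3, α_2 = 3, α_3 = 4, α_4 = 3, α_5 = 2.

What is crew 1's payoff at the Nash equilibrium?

Crew i's FOC: ∂u_i/∂c_i = α_i − c_i = 0, so c_i* = α_i.
NE contributions = (3, 3, 4, 3, 2); G = 15.
u_1 = α_1·G − ½·(c_1)² = 3·15 − ½·3² = 40.5.

40.5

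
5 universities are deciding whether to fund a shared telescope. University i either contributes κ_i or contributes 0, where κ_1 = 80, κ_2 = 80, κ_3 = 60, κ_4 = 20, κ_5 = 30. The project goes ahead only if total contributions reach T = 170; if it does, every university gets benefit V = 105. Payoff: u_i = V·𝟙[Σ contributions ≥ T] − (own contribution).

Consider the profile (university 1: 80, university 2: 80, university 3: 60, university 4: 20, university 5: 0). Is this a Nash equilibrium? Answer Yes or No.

Total = 240 ≥ 170: provided.
University 1 (pledges 80, payoff 25): dropping to 0 → total 160, payoff 0. No gain.
University 2 (pledges 80, payoff 25): dropping to 0 → total 160, payoff 0. No gain.
University 3 (pledges 60, payoff 45): dropping to 0 → total 180, payoff 105. Profitable deviation.

No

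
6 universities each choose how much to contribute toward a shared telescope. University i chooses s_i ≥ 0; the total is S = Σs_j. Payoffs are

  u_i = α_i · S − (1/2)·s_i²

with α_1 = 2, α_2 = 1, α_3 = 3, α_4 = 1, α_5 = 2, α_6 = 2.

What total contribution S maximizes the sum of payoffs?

66

Planner FOC: ∂(Σu_j)/∂s_i = (Σα_j) − s_i = 0, so s_i^SO = Σα_j = 11 for every i; S^SO = 66.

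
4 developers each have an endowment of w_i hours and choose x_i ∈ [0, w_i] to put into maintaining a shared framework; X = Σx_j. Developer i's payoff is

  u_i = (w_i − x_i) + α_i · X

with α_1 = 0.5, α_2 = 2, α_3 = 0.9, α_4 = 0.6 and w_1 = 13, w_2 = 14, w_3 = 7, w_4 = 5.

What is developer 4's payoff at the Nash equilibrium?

∂u_i/∂x_i = α_i − 1, so developer i contributes w_i if α_i > 1, else 0.
α_i > 1 for i ∈ {2}; NE contributions (0, 14, 0, 0), X = 14.
u_4 = (5 − 0) + 0.6·14 = 13.4.

13.4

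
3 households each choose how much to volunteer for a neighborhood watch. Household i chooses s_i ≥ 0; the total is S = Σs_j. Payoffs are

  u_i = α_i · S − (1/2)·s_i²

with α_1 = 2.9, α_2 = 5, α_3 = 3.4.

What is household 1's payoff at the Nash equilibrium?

28.565

Household i's FOC: ∂u_i/∂s_i = α_i − s_i = 0, so s_i* = α_i.
NE contributions = (2.9, 5, 3.4); S = 11.3.
u_1 = α_1·S − ½·(s_1)² = 2.9·11.3 − ½·2.9² = 28.565.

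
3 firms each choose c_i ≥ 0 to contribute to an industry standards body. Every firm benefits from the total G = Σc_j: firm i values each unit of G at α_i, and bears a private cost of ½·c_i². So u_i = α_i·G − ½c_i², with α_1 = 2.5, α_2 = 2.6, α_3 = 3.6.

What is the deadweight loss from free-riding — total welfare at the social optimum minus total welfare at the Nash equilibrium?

50.83

Firm i's FOC: ∂u_i/∂c_i = α_i − c_i = 0, so c_i* = α_i.
NE contributions = (2.5, 2.6, 3.6); G = 8.7.
W^NE = (Σα)·G − ½Σα_i² = 8.7² − ½·25.97 = 62.705.
Planner sets c_i = Σα_j = 8.7 for every i, so G^SO = 3·8.7 = 26.1.
W^SO = (Σα)·G^SO − ½·3·(Σα)² = (3/2)·8.7² = 113.535.
Deadweight loss = W^SO − W^NE = 50.83.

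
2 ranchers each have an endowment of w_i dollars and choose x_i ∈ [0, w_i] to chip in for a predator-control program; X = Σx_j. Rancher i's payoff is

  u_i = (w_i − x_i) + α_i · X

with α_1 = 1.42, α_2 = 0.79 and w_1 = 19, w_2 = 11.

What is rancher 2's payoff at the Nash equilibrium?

26.01

∂u_i/∂x_i = α_i − 1, so rancher i contributes w_i if α_i > 1, else 0.
α_i > 1 for i ∈ {1}; NE contributions (19, 0), X = 19.
u_2 = (11 − 0) + 0.79·19 = 26.01.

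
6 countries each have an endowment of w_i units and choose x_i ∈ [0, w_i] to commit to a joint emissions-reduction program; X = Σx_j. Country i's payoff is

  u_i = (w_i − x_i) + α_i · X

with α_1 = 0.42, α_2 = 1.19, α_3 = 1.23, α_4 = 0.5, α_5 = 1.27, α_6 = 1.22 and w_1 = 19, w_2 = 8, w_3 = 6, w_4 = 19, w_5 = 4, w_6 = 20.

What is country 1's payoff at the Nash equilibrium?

∂u_i/∂x_i = α_i − 1, so country i contributes w_i if α_i > 1, else 0.
α_i > 1 for i ∈ {2, 3, 5, 6}; NE contributions (0, 8, 6, 0, 4, 20), X = 38.
u_1 = (19 − 0) + 0.42·38 = 34.96.

34.96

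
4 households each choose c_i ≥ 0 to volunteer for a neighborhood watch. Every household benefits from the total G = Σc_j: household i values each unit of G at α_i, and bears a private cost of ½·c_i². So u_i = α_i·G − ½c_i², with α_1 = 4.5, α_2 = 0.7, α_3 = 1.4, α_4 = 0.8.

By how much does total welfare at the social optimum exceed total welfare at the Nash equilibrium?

66.43

Household i's FOC: ∂u_i/∂c_i = α_i − c_i = 0, so c_i* = α_i.
NE contributions = (4.5, 0.7, 1.4, 0.8); G = 7.4.
W^NE = (Σα)·G − ½Σα_i² = 7.4² − ½·23.34 = 43.09.
Planner sets c_i = Σα_j = 7.4 for every i, so G^SO = 4·7.4 = 29.6.
W^SO = (Σα)·G^SO − ½·4·(Σα)² = (4/2)·7.4² = 109.52.
Deadweight loss = W^SO − W^NE = 66.43.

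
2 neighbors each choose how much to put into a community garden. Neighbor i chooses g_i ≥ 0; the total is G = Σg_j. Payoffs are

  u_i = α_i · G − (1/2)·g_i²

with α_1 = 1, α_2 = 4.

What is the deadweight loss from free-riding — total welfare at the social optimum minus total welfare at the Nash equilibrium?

8.5

Neighbor i's FOC: ∂u_i/∂g_i = α_i − g_i = 0, so g_i* = α_i.
NE contributions = (1, 4); G = 5.
W^NE = (Σα)·G − ½Σα_i² = 5² − ½·17 = 16.5.
Planner sets g_i = Σα_j = 5 for every i, so G^SO = 2·5 = 10.
W^SO = (Σα)·G^SO − ½·2·(Σα)² = (2/2)·5² = 25.
Deadweight loss = W^SO − W^NE = 8.5.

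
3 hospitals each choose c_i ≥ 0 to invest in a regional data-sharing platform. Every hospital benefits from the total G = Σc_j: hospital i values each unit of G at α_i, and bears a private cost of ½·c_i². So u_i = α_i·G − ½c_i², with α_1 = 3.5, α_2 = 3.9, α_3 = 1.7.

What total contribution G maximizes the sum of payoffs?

Planner FOC: ∂(Σu_j)/∂c_i = (Σα_j) − c_i = 0, so c_i^SO = Σα_j = 9.1 for every i; G^SO = 27.3.

27.3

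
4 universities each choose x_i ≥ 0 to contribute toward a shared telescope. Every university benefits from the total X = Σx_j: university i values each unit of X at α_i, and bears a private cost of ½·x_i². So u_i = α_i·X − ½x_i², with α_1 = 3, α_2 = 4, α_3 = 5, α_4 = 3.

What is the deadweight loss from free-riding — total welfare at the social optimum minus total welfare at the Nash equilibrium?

University i's FOC: ∂u_i/∂x_i = α_i − x_i = 0, so x_i* = α_i.
NE contributions = (3, 4, 5, 3); X = 15.
W^NE = (Σα)·X − ½Σα_i² = 15² − ½·59 = 195.5.
Planner sets x_i = Σα_j = 15 for every i, so X^SO = 4·15 = 60.
W^SO = (Σα)·X^SO − ½·4·(Σα)² = (4/2)·15² = 450.
Deadweight loss = W^SO − W^NE = 254.5.

254.5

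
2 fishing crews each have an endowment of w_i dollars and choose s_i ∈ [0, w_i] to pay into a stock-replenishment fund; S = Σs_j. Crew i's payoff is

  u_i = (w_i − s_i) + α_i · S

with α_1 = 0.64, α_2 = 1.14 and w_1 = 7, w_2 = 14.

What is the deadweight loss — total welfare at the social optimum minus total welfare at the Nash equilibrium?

5.46

∂u_i/∂s_i = α_i − 1, so crew i contributes w_i if α_i > 1, else 0.
α_i > 1 for i ∈ {2}; NE contributions (0, 14), S = 14.
W^NE = Σw_i − S^NE + (Σα_i)·S^NE = 21 + 0.78·14 = 31.92.
Planner: ∂(Σu_j)/∂s_i = Σα_j − 1 = 0.78 > 0, so everyone contributes w_i; S^SO = 21, W^SO = 21 + 0.78·21 = 37.38.
Deadweight loss = 5.46.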